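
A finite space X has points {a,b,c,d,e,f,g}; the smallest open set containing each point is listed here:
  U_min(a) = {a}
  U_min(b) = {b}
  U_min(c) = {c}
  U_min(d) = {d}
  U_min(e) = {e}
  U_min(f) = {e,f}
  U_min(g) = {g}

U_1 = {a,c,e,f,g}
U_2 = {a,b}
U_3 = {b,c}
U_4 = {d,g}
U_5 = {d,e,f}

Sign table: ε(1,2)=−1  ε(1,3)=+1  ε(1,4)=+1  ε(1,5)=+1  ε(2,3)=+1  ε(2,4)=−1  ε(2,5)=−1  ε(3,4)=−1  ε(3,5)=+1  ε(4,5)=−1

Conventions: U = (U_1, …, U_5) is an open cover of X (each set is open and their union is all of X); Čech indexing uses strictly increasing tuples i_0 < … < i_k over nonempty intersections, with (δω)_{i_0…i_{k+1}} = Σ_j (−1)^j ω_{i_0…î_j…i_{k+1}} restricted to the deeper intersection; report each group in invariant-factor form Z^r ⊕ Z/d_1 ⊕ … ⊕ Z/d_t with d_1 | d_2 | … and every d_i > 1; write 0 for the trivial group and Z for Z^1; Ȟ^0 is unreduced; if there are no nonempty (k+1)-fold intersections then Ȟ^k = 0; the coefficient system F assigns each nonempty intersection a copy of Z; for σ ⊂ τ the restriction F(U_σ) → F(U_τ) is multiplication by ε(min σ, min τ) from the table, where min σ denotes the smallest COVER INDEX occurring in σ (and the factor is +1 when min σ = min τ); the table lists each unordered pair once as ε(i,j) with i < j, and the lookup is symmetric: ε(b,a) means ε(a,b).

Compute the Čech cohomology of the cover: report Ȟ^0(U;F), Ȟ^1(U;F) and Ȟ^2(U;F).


Ȟ^0 = 0, Ȟ^1 = Z ⊕ Z/2, Ȟ^2 = 0

intersection data:
  U12={a} U13={c} U14={g} U15={e,f} U23={b} U45={d}
C dims 5,6; δ0: rk 5, SNF 1^4·2
Ȟ^0 = (5 − 5) − 0 = 0, so Ȟ^0 ≅ 0
Ȟ^1 = (6 − 0) − 5 = 1 plus torsion [2], so Ȟ^1 ≅ Z ⊕ Z/2
Ȟ^2 = (0 − 0) − 0 = 0, so Ȟ^2 ≅ 0


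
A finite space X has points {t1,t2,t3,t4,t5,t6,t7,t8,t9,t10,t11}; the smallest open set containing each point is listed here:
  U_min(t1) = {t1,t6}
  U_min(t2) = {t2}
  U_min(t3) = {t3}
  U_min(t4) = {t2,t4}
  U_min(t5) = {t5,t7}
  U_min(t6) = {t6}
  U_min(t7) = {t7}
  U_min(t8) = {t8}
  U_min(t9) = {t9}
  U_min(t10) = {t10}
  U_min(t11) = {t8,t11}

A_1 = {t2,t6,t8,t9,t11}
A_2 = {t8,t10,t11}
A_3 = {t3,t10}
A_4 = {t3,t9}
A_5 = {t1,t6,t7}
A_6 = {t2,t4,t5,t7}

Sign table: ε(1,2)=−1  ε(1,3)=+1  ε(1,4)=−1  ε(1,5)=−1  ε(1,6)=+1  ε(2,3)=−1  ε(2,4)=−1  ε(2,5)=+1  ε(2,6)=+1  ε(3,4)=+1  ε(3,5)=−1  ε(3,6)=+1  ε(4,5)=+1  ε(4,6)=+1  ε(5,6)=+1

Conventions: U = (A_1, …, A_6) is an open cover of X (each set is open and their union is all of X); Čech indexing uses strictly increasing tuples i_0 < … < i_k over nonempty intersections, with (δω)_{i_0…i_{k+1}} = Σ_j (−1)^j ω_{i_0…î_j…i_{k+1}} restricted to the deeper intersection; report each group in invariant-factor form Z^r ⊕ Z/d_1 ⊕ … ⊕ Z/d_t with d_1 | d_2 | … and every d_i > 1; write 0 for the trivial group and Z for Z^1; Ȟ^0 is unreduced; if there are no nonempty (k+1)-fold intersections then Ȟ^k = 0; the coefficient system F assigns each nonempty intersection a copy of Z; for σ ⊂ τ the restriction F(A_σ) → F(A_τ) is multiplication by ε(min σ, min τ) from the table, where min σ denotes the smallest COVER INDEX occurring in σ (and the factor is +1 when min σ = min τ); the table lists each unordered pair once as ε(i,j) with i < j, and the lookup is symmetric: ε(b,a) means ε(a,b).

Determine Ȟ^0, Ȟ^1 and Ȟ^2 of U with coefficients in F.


Ȟ^0 ≅ 0, Ȟ^1 ≅ Z ⊕ Z/2, Ȟ^2 ≅ 0

nonempty overlaps:
  A12={t8,t11} A14={t9} A15={t6} A16={t2} A23={t10} A34={t3} A56={t7}
C dims 6,7; δ0: rk 6, SNF 1^5·2
degree 0: 6−6−0 = 0 → Ȟ^0 ≅ 0
degree 1: 7−0−6 = 1 plus torsion [2] → Ȟ^1 ≅ Z ⊕ Z/2
degree 2: 0−0−0 = 0 → Ȟ^2 ≅ 0


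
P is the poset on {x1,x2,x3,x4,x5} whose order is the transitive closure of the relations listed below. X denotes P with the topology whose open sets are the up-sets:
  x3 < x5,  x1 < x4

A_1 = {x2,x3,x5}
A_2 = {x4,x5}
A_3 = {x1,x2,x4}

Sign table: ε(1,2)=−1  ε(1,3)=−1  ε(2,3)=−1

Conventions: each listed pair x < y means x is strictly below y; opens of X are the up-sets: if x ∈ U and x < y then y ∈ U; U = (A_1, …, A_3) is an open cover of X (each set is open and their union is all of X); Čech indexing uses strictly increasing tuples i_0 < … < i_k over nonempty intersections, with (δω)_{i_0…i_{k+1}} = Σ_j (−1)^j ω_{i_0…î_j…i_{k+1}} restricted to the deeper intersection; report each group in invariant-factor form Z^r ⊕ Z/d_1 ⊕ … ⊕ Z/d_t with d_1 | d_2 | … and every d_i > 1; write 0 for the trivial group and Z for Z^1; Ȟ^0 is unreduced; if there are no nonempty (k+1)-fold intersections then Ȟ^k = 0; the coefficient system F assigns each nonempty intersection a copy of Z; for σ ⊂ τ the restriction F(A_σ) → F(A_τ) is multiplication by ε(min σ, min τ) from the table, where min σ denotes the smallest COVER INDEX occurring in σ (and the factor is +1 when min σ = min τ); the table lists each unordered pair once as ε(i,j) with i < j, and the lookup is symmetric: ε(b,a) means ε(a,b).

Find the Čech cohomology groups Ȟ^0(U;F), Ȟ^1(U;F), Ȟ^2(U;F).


Ȟ^0(U;F) ≅ 0, Ȟ^1(U;F) ≅ Z/2 and Ȟ^2(U;F) ≅ 0

nonempty overlaps:
  A12={x5} A13={x2} A23={x4}
C dims 3,3; δ0: rk 3, SNF 1^2·2
degree 0: 3−3−0 = 0 → Ȟ^0 ≅ 0
degree 1: 3−0−3 = 0 plus torsion [2] → Ȟ^1 ≅ Z/2
degree 2: 0−0−0 = 0 → Ȟ^2 ≅ 0


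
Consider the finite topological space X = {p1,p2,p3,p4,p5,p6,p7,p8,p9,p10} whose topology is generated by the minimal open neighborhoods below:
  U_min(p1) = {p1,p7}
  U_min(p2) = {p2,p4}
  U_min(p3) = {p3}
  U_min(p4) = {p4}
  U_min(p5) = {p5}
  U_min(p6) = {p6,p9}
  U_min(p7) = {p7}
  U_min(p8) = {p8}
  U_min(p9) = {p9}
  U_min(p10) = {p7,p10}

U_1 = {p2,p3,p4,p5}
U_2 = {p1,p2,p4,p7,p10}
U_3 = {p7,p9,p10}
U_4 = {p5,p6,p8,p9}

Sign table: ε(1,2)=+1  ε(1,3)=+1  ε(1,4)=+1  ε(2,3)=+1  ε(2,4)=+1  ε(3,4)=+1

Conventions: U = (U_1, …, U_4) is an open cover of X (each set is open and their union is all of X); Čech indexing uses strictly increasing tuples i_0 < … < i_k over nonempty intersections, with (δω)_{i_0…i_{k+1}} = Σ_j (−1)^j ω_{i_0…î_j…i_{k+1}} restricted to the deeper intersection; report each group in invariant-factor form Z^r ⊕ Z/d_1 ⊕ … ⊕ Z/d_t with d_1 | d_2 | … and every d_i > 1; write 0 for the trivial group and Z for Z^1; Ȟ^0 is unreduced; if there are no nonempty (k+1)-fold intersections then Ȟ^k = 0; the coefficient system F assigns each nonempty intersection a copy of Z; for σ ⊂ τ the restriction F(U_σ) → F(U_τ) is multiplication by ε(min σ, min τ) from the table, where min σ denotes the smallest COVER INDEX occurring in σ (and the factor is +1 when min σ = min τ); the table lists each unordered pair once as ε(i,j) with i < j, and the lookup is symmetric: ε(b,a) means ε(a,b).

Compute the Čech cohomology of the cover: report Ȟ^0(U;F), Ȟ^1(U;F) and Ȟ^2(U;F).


Ȟ^0 = Z; Ȟ^1 = Z; Ȟ^2 = 0

nerve simplices:
  U12={p2,p4} U14={p5} U23={p7,p10} U34={p9}
C dims 4,4; δ0: rk 3, SNF 1^3
degree 0: 4−3−0 = 1 → Ȟ^0 ≅ Z
degree 1: 4−0−3 = 1 → Ȟ^1 ≅ Z
degree 2: 0−0−0 = 0 → Ȟ^2 ≅ 0


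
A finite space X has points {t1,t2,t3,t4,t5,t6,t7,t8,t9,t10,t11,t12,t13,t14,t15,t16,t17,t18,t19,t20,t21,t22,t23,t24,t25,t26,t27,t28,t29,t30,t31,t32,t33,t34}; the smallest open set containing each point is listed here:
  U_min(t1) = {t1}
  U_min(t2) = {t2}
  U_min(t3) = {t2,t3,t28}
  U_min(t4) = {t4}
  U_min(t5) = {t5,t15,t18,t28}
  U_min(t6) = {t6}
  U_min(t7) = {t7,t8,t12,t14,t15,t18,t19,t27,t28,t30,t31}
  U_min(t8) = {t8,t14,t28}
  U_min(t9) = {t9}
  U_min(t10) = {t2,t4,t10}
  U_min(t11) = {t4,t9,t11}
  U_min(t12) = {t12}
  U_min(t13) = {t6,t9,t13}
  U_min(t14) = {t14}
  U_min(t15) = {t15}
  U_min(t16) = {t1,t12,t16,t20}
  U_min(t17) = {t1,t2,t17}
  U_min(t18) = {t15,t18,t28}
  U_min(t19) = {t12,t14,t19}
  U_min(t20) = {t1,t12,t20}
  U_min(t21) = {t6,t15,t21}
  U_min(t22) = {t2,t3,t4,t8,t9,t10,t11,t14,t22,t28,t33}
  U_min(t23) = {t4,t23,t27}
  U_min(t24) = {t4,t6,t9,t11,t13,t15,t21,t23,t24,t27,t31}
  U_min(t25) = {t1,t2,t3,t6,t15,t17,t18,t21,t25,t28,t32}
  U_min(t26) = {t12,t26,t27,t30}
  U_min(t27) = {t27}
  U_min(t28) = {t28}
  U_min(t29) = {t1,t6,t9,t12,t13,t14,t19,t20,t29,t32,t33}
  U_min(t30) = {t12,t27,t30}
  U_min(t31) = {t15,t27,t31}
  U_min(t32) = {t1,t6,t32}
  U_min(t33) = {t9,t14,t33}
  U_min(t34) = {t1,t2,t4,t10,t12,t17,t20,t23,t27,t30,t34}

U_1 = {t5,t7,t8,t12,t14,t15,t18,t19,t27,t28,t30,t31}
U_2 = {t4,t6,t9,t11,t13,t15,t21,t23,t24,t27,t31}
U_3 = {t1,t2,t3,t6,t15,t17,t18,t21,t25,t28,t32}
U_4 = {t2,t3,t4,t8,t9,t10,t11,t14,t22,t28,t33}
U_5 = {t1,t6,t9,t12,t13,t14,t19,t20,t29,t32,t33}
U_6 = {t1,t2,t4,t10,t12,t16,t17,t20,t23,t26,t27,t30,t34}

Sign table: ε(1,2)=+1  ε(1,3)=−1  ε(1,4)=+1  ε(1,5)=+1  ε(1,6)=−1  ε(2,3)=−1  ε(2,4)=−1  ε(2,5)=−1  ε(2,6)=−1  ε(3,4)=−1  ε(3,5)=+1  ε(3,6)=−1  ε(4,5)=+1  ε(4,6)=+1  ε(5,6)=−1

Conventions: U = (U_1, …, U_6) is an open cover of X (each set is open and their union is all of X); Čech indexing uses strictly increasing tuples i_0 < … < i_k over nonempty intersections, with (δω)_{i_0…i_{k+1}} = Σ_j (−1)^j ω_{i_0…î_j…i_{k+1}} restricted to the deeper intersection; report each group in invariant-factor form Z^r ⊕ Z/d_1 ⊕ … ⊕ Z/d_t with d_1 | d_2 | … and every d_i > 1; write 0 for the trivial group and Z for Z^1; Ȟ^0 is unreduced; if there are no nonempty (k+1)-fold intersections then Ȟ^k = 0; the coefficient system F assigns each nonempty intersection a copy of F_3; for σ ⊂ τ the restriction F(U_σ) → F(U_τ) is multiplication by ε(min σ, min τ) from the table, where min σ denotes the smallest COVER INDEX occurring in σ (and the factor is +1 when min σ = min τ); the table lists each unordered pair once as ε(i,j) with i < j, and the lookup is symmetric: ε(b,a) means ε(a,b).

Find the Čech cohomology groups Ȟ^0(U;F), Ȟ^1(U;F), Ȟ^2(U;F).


nerve simplices:
  U12={t15,t27,t31} U13={t15,t18,t28} U14={t8,t14,t28} U15={t12,t14,t19} U16={t12,t27,t30} U23={t6,t15,t21} U24={t4,t9,t11} U25={t6,t9,t13} U26={t4,t23,t27} U34={t2,t3,t28} U35={t1,t6,t32} U36={t1,t2,t17} U45={t9,t14,t33} U46={t2,t4,t10} U56={t1,t12,t20}
  U123={t15} U126={t27} U134={t28} U145={t14} U156={t12} U235={t6} U245={t9} U246={t4} U346={t2} U356={t1}
C dims 6,15,10; δ0: rk_F3 6; δ1: rk_F3 9
degree 0: 6−6−0 = 0 → Ȟ^0 ≅ 0
degree 1: 15−9−6 = 0 → Ȟ^1 ≅ 0
degree 2: 10−0−9 = 1 → Ȟ^2 ≅ Z/3

Ȟ^0 = 0,  Ȟ^1 = 0,  Ȟ^2 = Z/3


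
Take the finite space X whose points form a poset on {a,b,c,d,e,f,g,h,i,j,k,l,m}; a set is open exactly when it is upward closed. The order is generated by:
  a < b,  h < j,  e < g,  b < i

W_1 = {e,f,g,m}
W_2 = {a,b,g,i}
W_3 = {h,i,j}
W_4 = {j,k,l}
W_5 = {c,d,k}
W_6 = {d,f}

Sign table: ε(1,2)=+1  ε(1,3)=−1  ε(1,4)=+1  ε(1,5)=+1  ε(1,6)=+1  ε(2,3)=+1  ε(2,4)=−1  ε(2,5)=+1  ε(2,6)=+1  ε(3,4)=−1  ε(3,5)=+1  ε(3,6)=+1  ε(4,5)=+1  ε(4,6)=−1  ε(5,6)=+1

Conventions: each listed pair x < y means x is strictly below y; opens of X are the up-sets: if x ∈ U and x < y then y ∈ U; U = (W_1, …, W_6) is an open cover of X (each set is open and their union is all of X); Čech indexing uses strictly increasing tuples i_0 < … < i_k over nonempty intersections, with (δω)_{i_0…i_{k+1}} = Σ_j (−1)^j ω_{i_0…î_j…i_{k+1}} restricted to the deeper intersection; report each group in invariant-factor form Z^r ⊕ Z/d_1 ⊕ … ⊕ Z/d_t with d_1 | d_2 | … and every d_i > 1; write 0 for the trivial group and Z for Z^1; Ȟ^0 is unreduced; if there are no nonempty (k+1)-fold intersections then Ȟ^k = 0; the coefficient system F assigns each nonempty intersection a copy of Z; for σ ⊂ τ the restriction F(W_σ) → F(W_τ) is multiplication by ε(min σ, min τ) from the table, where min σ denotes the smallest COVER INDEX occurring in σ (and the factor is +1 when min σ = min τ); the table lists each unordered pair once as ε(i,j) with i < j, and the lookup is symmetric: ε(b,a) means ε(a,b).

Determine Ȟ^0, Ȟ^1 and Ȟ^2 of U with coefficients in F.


Ȟ^0 = 0, Ȟ^1 = Z/2 and Ȟ^2 = 0

cover nerve:
  W12={g} W16={f} W23={i} W34={j} W45={k} W56={d}
C dims 6,6; δ0: rk 6, SNF 1^5·2
Ȟ^0: (6−6)−0=0 ⇒ 0
Ȟ^1: (6−0)−6=0 plus torsion [2] ⇒ Z/2
Ȟ^2: (0−0)−0=0 ⇒ 0


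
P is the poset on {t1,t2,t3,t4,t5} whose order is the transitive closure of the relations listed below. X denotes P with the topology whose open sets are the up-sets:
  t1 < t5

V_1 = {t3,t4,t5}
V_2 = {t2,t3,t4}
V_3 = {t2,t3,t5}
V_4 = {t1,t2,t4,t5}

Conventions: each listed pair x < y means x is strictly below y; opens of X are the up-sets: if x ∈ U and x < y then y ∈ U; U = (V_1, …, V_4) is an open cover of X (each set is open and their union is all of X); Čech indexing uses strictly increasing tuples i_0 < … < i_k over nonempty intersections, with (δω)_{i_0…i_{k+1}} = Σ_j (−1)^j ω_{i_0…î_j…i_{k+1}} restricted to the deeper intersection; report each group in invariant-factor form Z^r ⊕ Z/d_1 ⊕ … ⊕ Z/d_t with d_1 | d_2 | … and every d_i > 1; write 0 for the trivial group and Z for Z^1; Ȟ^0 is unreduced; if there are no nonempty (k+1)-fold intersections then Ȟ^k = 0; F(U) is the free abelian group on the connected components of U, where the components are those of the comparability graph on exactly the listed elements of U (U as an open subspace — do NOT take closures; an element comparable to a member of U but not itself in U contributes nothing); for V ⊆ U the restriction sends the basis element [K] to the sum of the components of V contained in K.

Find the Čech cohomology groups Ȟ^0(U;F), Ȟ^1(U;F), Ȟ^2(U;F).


nerve simplices:
  V12={t3,t4} V13={t3,t5} V14={t4,t5} V23={t2,t3} V24={t2,t4} V34={t2,t5}
  V123={t3} V124={t4} V134={t5} V234={t2}
components per intersection:
  V1: {t3} {t4} {t5}
  V2: {t2} {t3} {t4}
  V3: {t2} {t3} {t5}
  V4: {t1,t5} {t2} {t4}
  V12: {t3} {t4}
  V13: {t3} {t5}
  V14: {t4} {t5}
  V23: {t2} {t3}
  V24: {t2} {t4}
  V34: {t2} {t5}
  V123: {t3}
  V124: {t4}
  V134: {t5}
  V234: {t2}
C dims 12,12,4; δ0: rk 8, SNF 1^8; δ1: rk 4, SNF 1^4
degree 0: 12−8−0 = 4 → Ȟ^0 ≅ Z^4
degree 1: 12−4−8 = 0 → Ȟ^1 ≅ 0
degree 2: 4−0−4 = 0 → Ȟ^2 ≅ 0

Ȟ^0 = Z^4,  Ȟ^1 = 0,  Ȟ^2 = 0


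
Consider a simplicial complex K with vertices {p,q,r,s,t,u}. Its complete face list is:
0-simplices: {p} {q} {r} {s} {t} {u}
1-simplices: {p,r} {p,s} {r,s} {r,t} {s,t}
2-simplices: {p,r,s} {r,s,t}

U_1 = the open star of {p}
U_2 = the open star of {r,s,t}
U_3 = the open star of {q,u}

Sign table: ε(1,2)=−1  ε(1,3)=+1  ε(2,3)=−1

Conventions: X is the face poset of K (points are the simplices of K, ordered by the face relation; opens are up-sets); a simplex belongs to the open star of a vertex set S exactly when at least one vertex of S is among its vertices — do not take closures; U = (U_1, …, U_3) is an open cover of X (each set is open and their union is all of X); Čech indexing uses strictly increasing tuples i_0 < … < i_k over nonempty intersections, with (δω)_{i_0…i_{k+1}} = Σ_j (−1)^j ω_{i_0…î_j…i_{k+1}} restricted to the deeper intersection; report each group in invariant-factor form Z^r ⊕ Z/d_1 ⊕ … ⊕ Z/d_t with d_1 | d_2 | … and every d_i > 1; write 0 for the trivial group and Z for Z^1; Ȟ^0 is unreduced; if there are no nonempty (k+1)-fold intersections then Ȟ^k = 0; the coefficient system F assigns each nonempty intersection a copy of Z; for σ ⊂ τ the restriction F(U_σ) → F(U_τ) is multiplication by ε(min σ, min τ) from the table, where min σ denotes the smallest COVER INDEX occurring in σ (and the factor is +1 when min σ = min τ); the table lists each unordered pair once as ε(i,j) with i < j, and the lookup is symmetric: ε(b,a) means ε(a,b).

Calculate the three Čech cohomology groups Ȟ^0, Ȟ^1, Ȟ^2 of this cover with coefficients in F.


Ȟ^0 = Z^2,  Ȟ^1 = 0,  Ȟ^2 = 0

nerve of the cover:
  U1={{p},{p,r},{p,s},{p,r,s}} U2={{r},{s},{t},{p,r},{p,s},{r,s},{r,t},{s,t},{p,r,s},{r,s,t}} U3={{q},{u}}
  U12={{p,r},{p,s},{p,r,s}}
C dims 3,1; δ0: rk 1, SNF 1^1
Ȟ^0 = (3 − 1) − 0 = 2, so Ȟ^0 ≅ Z^2
Ȟ^1 = (1 − 0) − 1 = 0, so Ȟ^1 ≅ 0
Ȟ^2 = (0 − 0) − 0 = 0, so Ȟ^2 ≅ 0


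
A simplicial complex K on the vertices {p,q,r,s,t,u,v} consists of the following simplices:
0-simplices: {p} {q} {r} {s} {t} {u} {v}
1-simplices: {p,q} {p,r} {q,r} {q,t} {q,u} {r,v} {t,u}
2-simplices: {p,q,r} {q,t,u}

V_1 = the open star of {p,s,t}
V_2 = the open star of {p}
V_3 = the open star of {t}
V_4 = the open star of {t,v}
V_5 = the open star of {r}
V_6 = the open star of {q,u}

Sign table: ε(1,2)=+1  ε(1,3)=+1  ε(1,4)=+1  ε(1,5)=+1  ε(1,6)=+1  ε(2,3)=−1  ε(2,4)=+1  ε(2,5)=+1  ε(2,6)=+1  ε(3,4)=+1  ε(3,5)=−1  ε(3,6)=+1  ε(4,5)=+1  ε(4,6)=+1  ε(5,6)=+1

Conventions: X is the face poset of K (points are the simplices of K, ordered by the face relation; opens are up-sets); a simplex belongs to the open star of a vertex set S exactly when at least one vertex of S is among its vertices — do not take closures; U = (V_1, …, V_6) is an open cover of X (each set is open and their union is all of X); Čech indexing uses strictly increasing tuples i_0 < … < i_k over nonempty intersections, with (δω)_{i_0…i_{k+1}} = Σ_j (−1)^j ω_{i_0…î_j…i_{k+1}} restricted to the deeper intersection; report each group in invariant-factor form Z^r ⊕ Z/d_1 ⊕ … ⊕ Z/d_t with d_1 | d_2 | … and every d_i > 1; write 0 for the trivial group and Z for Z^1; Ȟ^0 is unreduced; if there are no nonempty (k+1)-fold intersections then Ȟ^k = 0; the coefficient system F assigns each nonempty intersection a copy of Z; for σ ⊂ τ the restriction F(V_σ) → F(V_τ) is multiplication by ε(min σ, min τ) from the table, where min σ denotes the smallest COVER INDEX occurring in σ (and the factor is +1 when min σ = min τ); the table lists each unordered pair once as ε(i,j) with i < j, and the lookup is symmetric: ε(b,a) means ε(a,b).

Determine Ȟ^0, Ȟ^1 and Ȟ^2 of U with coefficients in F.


Ȟ^0(U;F) ≅ Z,  Ȟ^1(U;F) ≅ Z,  Ȟ^2(U;F) ≅ 0

nonempty intersections:
  V1={{p},{s},{t},{p,q},{p,r},{q,t},{t,u},{p,q,r},{q,t,u}} V2={{p},{p,q},{p,r},{p,q,r}} V3={{t},{q,t},{t,u},{q,t,u}} V4={{t},{v},{q,t},{r,v},{t,u},{q,t,u}} V5={{r},{p,r},{q,r},{r,v},{p,q,r}} V6={{q},{u},{p,q},{q,r},{q,t},{q,u},{t,u},{p,q,r},{q,t,u}}
  V12={{p},{p,q},{p,r},{p,q,r}} V13={{t},{q,t},{t,u},{q,t,u}} V14={{t},{q,t},{t,u},{q,t,u}} V15={{p,r},{p,q,r}} V16={{p,q},{q,t},{t,u},{p,q,r},{q,t,u}} V25={{p,r},{p,q,r}} V26={{p,q},{p,q,r}} V34={{t},{q,t},{t,u},{q,t,u}} V36={{q,t},{t,u},{q,t,u}} V45={{r,v}} V46={{q,t},{t,u},{q,t,u}} V56={{q,r},{p,q,r}}
  V125={{p,r},{p,q,r}} V126={{p,q},{p,q,r}} V134={{t},{q,t},{t,u},{q,t,u}} V136={{q,t},{t,u},{q,t,u}} V146={{q,t},{t,u},{q,t,u}} V156={{p,q,r}} V256={{p,q,r}} V346={{q,t},{t,u},{q,t,u}}
  V1256={{p,q,r}} V1346={{q,t},{t,u},{q,t,u}}
C dims 6,12,8,2; δ0: rk 5, SNF 1^5; δ1: rk 6, SNF 1^6; δ2: rk 2, SNF 1^2
Ȟ^0: (6−5)−0=1 ⇒ Z
Ȟ^1: (12−6)−5=1 ⇒ Z
Ȟ^2: (8−2)−6=0 ⇒ 0


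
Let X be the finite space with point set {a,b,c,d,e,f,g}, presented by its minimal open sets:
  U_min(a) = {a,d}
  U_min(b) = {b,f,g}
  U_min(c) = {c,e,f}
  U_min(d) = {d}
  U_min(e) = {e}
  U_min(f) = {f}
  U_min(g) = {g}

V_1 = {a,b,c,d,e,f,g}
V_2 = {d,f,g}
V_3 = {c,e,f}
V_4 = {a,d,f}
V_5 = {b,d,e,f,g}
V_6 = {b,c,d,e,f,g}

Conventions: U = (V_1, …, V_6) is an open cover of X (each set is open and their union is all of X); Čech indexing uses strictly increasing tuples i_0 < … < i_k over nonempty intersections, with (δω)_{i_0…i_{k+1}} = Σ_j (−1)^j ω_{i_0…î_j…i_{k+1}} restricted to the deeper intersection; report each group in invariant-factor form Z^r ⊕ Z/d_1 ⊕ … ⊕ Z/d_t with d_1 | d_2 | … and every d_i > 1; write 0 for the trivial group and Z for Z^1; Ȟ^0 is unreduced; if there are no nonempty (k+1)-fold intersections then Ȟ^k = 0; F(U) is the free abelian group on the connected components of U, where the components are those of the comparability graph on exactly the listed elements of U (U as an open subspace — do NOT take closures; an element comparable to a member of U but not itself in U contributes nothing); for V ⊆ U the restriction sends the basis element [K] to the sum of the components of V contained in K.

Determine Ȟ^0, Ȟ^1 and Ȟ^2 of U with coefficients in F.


Ȟ^0(U;F) ≅ Z^2, Ȟ^1(U;F) ≅ 0, Ȟ^2(U;F) ≅ 0

nonempty overlaps:
  V12={d,f,g} V13={c,e,f} V14={a,d,f} V15={b,d,e,f,g} V16={b,c,d,e,f,g} V23={f} V24={d,f} V25={d,f,g} V26={d,f,g} V34={f} V35={e,f} V36={c,e,f} V45={d,f} V46={d,f} V56={b,d,e,f,g}
  V123={f} V124={d,f} V125={d,f,g} V126={d,f,g} V134={f} V135={e,f} V136={c,e,f} V145={d,f} V146={d,f} V156={b,d,e,f,g} V234={f} V235={f} V236={f} V245={d,f} V246={d,f} V256={d,f,g} V345={f} V346={f} V356={e,f} V456={d,f}
  V1234={f} V1235={f} V1236={f} V1245={d,f} V1246={d,f} V1256={d,f,g} V1345={f} V1346={f} V1356={e,f} V1456={d,f} V2345={f} V2346={f} V2356={f} V2456={d,f} V3456={f}
  V12345={f} V12346={f} V12356={f} V12456={d,f} V13456={f} V23456={f}
  V123456={f}
components per intersection:
  V1: {a,d} {b,c,e,f,g}
  V2: {d} {f} {g}
  V3: {c,e,f}
  V4: {a,d} {f}
  V5: {b,f,g} {d} {e}
  V6: {b,c,e,f,g} {d}
  V12: {d} {f} {g}
  V13: {c,e,f}
  V14: {a,d} {f}
  V15: {b,f,g} {d} {e}
  V16: {b,c,e,f,g} {d}
  V23: {f}
  V24: {d} {f}
  V25: {d} {f} {g}
  V26: {d} {f} {g}
  V34: {f}
  V35: {e} {f}
  V36: {c,e,f}
  V45: {d} {f}
  V46: {d} {f}
  V56: {b,f,g} {d} {e}
  V123: {f}
  V124: {d} {f}
  V125: {d} {f} {g}
  V126: {d} {f} {g}
  V134: {f}
  V135: {e} {f}
  V136: {c,e,f}
  V145: {d} {f}
  V146: {d} {f}
  V156: {b,f,g} {d} {e}
  V234: {f}
  V235: {f}
  V236: {f}
  V245: {d} {f}
  V246: {d} {f}
  V256: {d} {f} {g}
  V345: {f}
  V346: {f}
  V356: {e} {f}
  V456: {d} {f}
  V1234: {f}
  V1235: {f}
  V1236: {f}
  V1245: {d} {f}
  V1246: {d} {f}
  V1256: {d} {f} {g}
  V1345: {f}
  V1346: {f}
  V1356: {e} {f}
  V1456: {d} {f}
  V2345: {f}
  V2346: {f}
  V2356: {f}
  V2456: {d} {f}
  V3456: {f}
  V12345: {f}
  V12346: {f}
  V12356: {f}
  V12456: {d} {f}
  V13456: {f}
  V23456: {f}
  V123456: {f}
C dims 13,31,36,22; δ0: rk 11, SNF 1^11; δ1: rk 20, SNF 1^20; δ2: rk 16, SNF 1^16
degree 0: 13−11−0 = 2 → Ȟ^0 ≅ Z^2
degree 1: 31−20−11 = 0 → Ȟ^1 ≅ 0
degree 2: 36−16−20 = 0 → Ȟ^2 ≅ 0


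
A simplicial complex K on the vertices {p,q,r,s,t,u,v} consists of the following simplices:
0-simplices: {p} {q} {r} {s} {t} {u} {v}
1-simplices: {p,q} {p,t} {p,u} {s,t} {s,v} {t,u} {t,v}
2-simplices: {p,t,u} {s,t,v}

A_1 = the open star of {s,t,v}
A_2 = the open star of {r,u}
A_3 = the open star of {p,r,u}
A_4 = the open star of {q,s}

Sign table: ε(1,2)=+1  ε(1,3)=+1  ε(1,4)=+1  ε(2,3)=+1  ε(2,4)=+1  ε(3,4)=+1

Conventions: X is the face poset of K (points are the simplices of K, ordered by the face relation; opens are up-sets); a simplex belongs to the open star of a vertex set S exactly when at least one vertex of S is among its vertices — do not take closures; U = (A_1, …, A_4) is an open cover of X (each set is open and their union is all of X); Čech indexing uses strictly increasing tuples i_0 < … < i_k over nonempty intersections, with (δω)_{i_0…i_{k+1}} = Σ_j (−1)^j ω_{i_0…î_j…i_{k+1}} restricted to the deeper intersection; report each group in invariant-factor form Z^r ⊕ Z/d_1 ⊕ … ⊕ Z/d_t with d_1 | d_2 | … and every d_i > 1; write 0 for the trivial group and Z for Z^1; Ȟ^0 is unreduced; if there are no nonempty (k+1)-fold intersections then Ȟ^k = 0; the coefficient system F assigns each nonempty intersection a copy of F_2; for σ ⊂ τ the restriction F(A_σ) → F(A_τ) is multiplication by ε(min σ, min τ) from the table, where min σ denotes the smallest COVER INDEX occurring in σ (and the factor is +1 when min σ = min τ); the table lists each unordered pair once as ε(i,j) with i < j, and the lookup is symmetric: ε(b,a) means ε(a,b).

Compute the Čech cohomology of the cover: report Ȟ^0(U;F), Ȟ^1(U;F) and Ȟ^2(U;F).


Ȟ^0 = Z/2, Ȟ^1 = Z/2, Ȟ^2 = 0

intersection data:
  A1={{s},{t},{v},{p,t},{s,t},{s,v},{t,u},{t,v},{p,t,u},{s,t,v}} A2={{r},{u},{p,u},{t,u},{p,t,u}} A3={{p},{r},{u},{p,q},{p,t},{p,u},{t,u},{p,t,u}} A4={{q},{s},{p,q},{s,t},{s,v},{s,t,v}}
  A12={{t,u},{p,t,u}} A13={{p,t},{t,u},{p,t,u}} A14={{s},{s,t},{s,v},{s,t,v}} A23={{r},{u},{p,u},{t,u},{p,t,u}} A34={{p,q}}
  A123={{t,u},{p,t,u}}
C dims 4,5,1; δ0: rk_F2 3; δ1: rk_F2 1
Ȟ^0 = (4 − 3) − 0 = 1, so Ȟ^0 ≅ Z/2
Ȟ^1 = (5 − 1) − 3 = 1, so Ȟ^1 ≅ Z/2
Ȟ^2 = (1 − 0) − 1 = 0, so Ȟ^2 ≅ 0


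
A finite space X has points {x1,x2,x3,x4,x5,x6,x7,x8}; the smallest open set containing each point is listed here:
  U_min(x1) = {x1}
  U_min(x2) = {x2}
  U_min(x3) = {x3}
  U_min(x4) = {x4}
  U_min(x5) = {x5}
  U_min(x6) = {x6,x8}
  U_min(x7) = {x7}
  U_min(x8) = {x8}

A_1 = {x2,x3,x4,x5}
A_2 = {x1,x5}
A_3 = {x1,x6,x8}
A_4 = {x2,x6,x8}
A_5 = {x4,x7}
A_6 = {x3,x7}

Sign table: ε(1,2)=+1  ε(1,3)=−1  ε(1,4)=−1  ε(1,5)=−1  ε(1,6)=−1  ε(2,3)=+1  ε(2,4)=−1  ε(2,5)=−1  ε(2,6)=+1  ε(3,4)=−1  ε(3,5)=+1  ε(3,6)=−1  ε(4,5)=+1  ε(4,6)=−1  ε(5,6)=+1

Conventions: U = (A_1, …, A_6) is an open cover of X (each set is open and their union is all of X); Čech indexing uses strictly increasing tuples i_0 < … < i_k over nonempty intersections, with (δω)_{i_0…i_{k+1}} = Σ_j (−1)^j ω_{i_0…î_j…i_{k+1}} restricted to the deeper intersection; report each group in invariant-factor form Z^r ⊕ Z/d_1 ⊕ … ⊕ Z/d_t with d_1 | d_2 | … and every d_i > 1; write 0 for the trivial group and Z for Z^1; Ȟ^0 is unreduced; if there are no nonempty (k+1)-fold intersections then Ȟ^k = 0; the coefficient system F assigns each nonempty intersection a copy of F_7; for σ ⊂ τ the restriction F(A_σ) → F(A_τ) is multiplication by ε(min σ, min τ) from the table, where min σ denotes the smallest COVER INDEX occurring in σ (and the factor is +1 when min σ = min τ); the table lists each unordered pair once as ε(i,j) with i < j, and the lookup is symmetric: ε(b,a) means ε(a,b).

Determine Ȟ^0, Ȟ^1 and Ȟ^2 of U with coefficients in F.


Ȟ^0(U;F) ≅ Z/7; Ȟ^1(U;F) ≅ Z/7 ⊕ Z/7; Ȟ^2(U;F) ≅ 0

intersection data:
  A12={x5} A14={x2} A15={x4} A16={x3} A23={x1} A34={x6,x8} A56={x7}
C dims 6,7; δ0: rk_F7 5
Ȟ^0 = (6 − 5) − 0 = 1, so Ȟ^0 ≅ Z/7
Ȟ^1 = (7 − 0) − 5 = 2, so Ȟ^1 ≅ Z/7 ⊕ Z/7
Ȟ^2 = (0 − 0) − 0 = 0, so Ȟ^2 ≅ 0


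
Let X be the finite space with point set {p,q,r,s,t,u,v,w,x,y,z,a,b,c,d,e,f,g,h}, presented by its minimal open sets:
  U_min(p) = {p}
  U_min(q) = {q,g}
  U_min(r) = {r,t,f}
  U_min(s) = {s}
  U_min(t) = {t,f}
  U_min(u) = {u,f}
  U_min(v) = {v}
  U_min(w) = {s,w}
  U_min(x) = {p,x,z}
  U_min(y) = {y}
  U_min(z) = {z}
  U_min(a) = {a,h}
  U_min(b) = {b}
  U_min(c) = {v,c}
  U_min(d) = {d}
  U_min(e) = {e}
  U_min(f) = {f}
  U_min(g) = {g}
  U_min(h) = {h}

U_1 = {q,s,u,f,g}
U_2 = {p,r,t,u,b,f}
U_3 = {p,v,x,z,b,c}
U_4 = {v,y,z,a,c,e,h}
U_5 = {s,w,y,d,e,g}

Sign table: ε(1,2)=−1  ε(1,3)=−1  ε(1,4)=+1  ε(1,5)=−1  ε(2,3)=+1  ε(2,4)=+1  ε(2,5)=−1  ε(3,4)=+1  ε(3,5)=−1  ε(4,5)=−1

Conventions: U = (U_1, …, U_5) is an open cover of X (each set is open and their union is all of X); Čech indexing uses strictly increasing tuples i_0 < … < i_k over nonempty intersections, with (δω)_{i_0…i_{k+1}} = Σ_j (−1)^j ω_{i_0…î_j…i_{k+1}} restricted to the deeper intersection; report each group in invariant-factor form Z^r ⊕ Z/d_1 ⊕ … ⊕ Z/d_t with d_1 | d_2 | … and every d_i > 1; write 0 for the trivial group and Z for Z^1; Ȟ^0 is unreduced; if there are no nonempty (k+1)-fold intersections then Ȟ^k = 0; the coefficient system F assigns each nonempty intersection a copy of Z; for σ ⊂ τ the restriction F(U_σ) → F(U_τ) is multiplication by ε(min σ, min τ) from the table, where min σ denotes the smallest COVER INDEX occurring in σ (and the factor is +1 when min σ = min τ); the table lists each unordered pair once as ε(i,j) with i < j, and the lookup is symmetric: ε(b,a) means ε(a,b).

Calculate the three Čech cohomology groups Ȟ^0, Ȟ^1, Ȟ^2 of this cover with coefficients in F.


cover nerve:
  U12={u,f} U15={s,g} U23={p,b} U34={v,z,c} U45={y,e}
C dims 5,5; δ0: rk 5, SNF 1^4·2
Ȟ^0: (5−5)−0=0 ⇒ 0
Ȟ^1: (5−0)−5=0 plus torsion [2] ⇒ Z/2
Ȟ^2: (0−0)−0=0 ⇒ 0

Ȟ^0(U;F) ≅ 0, Ȟ^1(U;F) ≅ Z/2, Ȟ^2(U;F) ≅ 0


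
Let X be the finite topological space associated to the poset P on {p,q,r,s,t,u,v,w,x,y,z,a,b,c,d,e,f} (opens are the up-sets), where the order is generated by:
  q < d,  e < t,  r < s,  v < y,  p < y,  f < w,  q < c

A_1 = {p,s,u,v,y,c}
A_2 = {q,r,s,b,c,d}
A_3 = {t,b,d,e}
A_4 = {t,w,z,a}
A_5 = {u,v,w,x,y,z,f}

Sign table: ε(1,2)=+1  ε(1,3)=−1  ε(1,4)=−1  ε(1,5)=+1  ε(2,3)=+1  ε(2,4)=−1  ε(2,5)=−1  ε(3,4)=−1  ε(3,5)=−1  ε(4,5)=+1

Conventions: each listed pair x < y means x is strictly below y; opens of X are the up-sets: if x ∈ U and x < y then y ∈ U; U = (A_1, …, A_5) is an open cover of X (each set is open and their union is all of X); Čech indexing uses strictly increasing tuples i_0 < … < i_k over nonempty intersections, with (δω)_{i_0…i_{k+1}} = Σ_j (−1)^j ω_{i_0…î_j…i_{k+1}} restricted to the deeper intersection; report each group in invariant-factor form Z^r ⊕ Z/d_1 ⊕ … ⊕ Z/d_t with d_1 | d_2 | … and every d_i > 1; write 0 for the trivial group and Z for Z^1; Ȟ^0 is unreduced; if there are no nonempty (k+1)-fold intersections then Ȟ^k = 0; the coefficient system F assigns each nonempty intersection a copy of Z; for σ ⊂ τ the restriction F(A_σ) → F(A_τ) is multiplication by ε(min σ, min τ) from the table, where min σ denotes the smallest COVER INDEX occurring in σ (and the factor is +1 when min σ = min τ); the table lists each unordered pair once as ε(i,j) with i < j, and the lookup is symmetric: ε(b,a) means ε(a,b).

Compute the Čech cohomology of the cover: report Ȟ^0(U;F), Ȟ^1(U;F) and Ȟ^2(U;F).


nonempty intersections:
  A12={s,c} A15={u,v,y} A23={b,d} A34={t} A45={w,z}
C dims 5,5; δ0: rk 5, SNF 1^4·2
Ȟ^0: (5−5)−0=0 ⇒ 0
Ȟ^1: (5−0)−5=0 plus torsion [2] ⇒ Z/2
Ȟ^2: (0−0)−0=0 ⇒ 0

Ȟ^0 = 0,  Ȟ^1 = Z/2,  Ȟ^2 = 0


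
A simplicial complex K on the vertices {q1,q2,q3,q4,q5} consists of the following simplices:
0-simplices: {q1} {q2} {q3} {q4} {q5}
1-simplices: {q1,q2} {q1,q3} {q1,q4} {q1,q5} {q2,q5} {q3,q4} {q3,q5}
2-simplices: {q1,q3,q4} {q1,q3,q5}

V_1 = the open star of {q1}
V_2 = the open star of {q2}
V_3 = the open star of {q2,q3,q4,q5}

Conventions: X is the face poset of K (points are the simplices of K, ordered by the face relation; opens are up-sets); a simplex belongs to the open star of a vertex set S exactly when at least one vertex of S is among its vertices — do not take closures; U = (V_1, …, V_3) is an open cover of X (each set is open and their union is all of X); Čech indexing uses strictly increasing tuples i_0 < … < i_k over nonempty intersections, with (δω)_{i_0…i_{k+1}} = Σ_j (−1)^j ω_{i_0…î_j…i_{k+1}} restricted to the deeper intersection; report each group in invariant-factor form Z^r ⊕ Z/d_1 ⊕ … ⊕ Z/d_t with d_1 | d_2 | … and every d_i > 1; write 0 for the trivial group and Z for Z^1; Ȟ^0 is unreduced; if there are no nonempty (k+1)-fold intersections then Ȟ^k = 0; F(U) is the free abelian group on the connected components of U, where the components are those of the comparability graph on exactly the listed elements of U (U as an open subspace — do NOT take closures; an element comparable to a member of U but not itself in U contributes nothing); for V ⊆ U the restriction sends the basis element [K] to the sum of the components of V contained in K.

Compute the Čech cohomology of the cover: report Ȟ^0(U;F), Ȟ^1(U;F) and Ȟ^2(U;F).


Ȟ^0 ≅ Z, Ȟ^1 ≅ Z and Ȟ^2 ≅ 0

cover nerve:
  V1={{q1},{q1,q2},{q1,q3},{q1,q4},{q1,q5},{q1,q3,q4},{q1,q3,q5}} V2={{q2},{q1,q2},{q2,q5}} V3={{q2},{q3},{q4},{q5},{q1,q2},{q1,q3},{q1,q4},{q1,q5},{q2,q5},{q3,q4},{q3,q5},{q1,q3,q4},{q1,q3,q5}}
  V12={{q1,q2}} V13={{q1,q2},{q1,q3},{q1,q4},{q1,q5},{q1,q3,q4},{q1,q3,q5}} V23={{q2},{q1,q2},{q2,q5}}
  V123={{q1,q2}}
components per intersection:
  V1: {{q1},{q1,q2},{q1,q3},{q1,q4},{q1,q5},{q1,q3,q4},{q1,q3,q5}}
  V2: {{q2},{q1,q2},{q2,q5}}
  V3: {{q2},{q3},{q4},{q5},{q1,q2},{q1,q3},{q1,q4},{q1,q5},{q2,q5},{q3,q4},{q3,q5},{q1,q3,q4},{q1,q3,q5}}
  V12: {{q1,q2}}
  V13: {{q1,q2}} {{q1,q3},{q1,q4},{q1,q5},{q1,q3,q4},{q1,q3,q5}}
  V23: {{q2},{q1,q2},{q2,q5}}
  V123: {{q1,q2}}
C dims 3,4,1; δ0: rk 2, SNF 1^2; δ1: rk 1, SNF 1^1
Ȟ^0: (3−2)−0=1 ⇒ Z
Ȟ^1: (4−1)−2=1 ⇒ Z
Ȟ^2: (1−0)−1=0 ⇒ 0


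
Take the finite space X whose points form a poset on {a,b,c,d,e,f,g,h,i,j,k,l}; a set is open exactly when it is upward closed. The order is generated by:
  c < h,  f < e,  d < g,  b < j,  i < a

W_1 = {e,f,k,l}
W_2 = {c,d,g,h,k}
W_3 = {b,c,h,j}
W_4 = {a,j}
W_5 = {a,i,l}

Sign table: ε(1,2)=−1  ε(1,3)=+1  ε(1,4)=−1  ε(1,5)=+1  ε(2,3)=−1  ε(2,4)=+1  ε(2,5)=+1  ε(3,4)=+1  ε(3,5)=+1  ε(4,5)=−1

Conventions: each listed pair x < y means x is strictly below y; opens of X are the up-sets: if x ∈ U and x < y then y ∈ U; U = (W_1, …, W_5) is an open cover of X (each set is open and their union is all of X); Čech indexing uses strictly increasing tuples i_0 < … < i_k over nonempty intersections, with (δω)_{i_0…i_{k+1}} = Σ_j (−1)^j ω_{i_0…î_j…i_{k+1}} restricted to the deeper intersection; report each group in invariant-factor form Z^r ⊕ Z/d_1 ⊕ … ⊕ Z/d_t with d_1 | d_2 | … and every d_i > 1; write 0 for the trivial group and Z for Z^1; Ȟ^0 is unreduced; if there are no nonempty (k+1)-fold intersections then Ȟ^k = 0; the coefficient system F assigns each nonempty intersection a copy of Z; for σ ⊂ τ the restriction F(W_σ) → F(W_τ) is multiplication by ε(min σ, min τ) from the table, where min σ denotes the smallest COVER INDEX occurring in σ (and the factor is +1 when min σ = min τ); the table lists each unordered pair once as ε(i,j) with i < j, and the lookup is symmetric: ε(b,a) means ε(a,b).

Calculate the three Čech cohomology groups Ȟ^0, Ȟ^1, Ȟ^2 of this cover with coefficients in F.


nerve of the cover:
  W12={k} W15={l} W23={c,h} W34={j} W45={a}
C dims 5,5; δ0: rk 5, SNF 1^4·2
Ȟ^0 = (5 − 5) − 0 = 0, so Ȟ^0 ≅ 0
Ȟ^1 = (5 − 0) − 5 = 0 plus torsion [2], so Ȟ^1 ≅ Z/2
Ȟ^2 = (0 − 0) − 0 = 0, so Ȟ^2 ≅ 0

Ȟ^0 = 0, Ȟ^1 = Z/2, Ȟ^2 = 0


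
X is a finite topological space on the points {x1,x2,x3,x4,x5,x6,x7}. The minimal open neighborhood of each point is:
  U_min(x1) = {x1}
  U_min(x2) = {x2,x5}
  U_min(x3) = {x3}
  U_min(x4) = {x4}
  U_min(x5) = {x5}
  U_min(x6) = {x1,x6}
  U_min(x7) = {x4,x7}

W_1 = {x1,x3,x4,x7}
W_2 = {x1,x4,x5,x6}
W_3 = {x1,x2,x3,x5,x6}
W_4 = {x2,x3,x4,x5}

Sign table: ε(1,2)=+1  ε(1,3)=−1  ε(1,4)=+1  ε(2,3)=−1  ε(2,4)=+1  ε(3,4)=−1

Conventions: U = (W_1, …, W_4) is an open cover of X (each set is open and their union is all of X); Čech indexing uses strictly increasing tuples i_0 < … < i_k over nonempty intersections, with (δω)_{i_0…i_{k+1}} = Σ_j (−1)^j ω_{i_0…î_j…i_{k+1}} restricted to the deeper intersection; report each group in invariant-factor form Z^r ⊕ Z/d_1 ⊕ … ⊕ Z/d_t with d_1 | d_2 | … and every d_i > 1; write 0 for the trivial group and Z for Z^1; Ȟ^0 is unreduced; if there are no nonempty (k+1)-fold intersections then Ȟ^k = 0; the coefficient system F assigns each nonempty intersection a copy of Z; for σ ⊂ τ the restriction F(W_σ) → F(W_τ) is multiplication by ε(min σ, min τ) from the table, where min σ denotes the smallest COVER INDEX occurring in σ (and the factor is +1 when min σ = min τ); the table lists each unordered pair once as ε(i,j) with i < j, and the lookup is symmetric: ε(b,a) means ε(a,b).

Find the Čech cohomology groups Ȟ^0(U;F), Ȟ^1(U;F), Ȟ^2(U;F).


Ȟ^0 = Z, Ȟ^1 = 0 and Ȟ^2 = Z

nerve simplices:
  W12={x1,x4} W13={x1,x3} W14={x3,x4} W23={x1,x5,x6} W24={x4,x5} W34={x2,x3,x5}
  W123={x1} W124={x4} W134={x3} W234={x5}
C dims 4,6,4; δ0: rk 3, SNF 1^3; δ1: rk 3, SNF 1^3
degree 0: 4−3−0 = 1 → Ȟ^0 ≅ Z
degree 1: 6−3−3 = 0 → Ȟ^1 ≅ 0
degree 2: 4−0−3 = 1 → Ȟ^2 ≅ Z


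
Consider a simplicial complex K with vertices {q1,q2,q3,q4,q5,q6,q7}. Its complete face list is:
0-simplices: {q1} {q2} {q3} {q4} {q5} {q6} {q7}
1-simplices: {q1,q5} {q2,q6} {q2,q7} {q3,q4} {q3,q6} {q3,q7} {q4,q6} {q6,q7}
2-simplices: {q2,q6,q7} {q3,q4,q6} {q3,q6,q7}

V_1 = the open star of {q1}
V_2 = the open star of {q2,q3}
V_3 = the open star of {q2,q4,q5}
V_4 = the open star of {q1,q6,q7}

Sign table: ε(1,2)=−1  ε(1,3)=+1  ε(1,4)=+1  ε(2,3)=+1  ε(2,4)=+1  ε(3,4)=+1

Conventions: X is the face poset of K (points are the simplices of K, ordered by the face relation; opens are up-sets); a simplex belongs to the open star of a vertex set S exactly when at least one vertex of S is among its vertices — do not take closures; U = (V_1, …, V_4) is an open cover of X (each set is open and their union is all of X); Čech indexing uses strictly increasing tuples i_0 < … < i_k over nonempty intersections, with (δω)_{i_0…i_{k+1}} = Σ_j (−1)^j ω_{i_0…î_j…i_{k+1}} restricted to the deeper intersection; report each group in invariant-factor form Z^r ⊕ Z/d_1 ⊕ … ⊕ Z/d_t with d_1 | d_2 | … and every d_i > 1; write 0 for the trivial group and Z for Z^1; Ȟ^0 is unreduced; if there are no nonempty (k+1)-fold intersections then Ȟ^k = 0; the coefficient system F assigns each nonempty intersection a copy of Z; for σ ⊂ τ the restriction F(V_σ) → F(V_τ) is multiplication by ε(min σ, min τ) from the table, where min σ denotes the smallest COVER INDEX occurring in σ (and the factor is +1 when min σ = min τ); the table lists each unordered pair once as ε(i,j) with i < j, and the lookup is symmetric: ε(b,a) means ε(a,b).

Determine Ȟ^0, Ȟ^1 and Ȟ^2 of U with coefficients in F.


Ȟ^0 ≅ Z; Ȟ^1 ≅ 0; Ȟ^2 ≅ 0

nonempty overlaps:
  V1={{q1},{q1,q5}} V2={{q2},{q3},{q2,q6},{q2,q7},{q3,q4},{q3,q6},{q3,q7},{q2,q6,q7},{q3,q4,q6},{q3,q6,q7}} V3={{q2},{q4},{q5},{q1,q5},{q2,q6},{q2,q7},{q3,q4},{q4,q6},{q2,q6,q7},{q3,q4,q6}} V4={{q1},{q6},{q7},{q1,q5},{q2,q6},{q2,q7},{q3,q6},{q3,q7},{q4,q6},{q6,q7},{q2,q6,q7},{q3,q4,q6},{q3,q6,q7}}
  V13={{q1,q5}} V14={{q1},{q1,q5}} V23={{q2},{q2,q6},{q2,q7},{q3,q4},{q2,q6,q7},{q3,q4,q6}} V24={{q2,q6},{q2,q7},{q3,q6},{q3,q7},{q2,q6,q7},{q3,q4,q6},{q3,q6,q7}} V34={{q1,q5},{q2,q6},{q2,q7},{q4,q6},{q2,q6,q7},{q3,q4,q6}}
  V134={{q1,q5}} V234={{q2,q6},{q2,q7},{q2,q6,q7},{q3,q4,q6}}
C dims 4,5,2; δ0: rk 3, SNF 1^3; δ1: rk 2, SNF 1^2
degree 0: 4−3−0 = 1 → Ȟ^0 ≅ Z
degree 1: 5−2−3 = 0 → Ȟ^1 ≅ 0
degree 2: 2−0−2 = 0 → Ȟ^2 ≅ 0


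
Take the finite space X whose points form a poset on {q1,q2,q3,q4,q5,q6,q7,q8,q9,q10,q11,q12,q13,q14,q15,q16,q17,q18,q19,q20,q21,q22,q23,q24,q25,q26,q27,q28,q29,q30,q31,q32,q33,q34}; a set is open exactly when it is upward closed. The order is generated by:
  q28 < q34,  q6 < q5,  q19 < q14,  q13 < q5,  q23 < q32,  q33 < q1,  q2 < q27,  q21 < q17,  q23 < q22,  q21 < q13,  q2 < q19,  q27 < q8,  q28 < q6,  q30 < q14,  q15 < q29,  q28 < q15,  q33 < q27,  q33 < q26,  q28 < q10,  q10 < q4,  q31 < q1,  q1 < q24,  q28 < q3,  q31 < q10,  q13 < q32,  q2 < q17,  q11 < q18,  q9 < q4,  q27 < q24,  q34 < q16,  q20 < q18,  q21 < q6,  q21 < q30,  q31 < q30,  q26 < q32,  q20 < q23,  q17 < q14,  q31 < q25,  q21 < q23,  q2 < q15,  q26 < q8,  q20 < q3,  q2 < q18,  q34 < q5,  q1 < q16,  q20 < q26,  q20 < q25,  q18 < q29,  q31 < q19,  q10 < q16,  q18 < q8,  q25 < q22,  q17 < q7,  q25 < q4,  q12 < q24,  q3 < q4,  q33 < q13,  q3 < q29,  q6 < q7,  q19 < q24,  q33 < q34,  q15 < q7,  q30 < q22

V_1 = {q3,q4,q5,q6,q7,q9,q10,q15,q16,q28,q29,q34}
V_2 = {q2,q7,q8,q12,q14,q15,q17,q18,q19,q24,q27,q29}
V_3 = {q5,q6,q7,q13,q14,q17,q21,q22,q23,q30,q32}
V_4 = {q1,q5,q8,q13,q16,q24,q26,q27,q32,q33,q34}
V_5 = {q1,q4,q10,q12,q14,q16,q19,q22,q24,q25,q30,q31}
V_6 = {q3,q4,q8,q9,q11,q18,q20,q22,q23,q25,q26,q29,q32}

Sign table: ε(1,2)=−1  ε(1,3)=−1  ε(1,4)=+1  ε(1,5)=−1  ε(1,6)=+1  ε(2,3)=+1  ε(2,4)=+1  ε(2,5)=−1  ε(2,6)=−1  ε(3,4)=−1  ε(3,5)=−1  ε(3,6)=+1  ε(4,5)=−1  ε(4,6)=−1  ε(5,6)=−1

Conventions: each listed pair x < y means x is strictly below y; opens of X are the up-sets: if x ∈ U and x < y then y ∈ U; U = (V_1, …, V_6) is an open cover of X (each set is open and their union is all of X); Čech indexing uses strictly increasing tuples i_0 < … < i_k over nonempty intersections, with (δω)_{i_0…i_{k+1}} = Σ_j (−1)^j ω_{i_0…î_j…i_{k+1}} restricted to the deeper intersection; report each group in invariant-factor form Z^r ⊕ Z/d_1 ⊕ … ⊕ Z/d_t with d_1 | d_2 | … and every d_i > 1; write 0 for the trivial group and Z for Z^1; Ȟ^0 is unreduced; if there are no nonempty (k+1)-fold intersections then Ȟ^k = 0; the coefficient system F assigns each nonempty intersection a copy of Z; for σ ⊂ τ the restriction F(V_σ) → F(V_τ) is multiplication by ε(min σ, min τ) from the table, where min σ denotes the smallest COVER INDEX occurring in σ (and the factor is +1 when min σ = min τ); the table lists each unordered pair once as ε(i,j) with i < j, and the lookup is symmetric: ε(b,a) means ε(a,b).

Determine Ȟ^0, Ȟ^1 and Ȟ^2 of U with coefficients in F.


nonempty overlaps:
  V12={q7,q15,q29} V13={q5,q6,q7} V14={q5,q16,q34} V15={q4,q10,q16} V16={q3,q4,q9,q29} V23={q7,q14,q17} V24={q8,q24,q27} V25={q12,q14,q19,q24} V26={q8,q18,q29} V34={q5,q13,q32} V35={q14,q22,q30} V36={q22,q23,q32} V45={q1,q16,q24} V46={q8,q26,q32} V56={q4,q22,q25}
  V123={q7} V126={q29} V134={q5} V145={q16} V156={q4} V235={q14} V245={q24} V246={q8} V346={q32} V356={q22}
C dims 6,15,10; δ0: rk 6, SNF 1^5·2; δ1: rk 9, SNF 1^9
degree 0: 6−6−0 = 0 → Ȟ^0 ≅ 0
degree 1: 15−9−6 = 0 plus torsion [2] → Ȟ^1 ≅ Z/2
degree 2: 10−0−9 = 1 → Ȟ^2 ≅ Z

Ȟ^0 = 0; Ȟ^1 = Z/2; Ȟ^2 = Z
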